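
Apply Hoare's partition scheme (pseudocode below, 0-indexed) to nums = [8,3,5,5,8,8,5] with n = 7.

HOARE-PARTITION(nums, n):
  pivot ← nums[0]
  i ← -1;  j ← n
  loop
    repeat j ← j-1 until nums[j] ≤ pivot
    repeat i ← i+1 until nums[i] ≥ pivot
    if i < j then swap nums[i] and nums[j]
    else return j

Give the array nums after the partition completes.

[5,3,5,5,8,8,8]

pivot=8
j stops at 6 (5), i stops at 0 (8); swap ⇒ [5,3,5,5,8,8,8]
j stops at 5 (8), i stops at 4 (8); swap ⇒ [5,3,5,5,8,8,8]
j stops at 4, i stops at 5; i≥j ⇒ return 4. nums=[5,3,5,5,8,8,8]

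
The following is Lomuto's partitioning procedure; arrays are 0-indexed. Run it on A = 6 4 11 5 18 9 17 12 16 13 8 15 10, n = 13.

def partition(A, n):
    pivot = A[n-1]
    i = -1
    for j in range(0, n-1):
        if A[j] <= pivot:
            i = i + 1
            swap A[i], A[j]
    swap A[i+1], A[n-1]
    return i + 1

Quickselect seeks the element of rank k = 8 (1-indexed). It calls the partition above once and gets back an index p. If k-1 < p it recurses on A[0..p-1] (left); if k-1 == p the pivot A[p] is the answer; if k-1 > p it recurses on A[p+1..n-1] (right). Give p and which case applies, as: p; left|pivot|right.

pivot = A[12] = 10; i = -1
j=0: A[0]=6 ≤ 10 → i=0, swap A[0],A[0] (no change) → 6 4 11 5 18 9 17 12 16 13 8 15 10
j=1: A[1]=4 ≤ 10 → i=1, swap A[1],A[1] (no change) → 6 4 11 5 18 9 17 12 16 13 8 15 10
j=2: A[2]=11 > 10 → no swap
j=3: A[3]=5 ≤ 10 → i=2, swap A[2],A[3] → 6 4 5 11 18 9 17 12 16 13 8 15 10
j=4: A[4]=18 > 10 → no swap
j=5: A[5]=9 ≤ 10 → i=3, swap A[3],A[5] → 6 4 5 9 18 11 17 12 16 13 8 15 10
j=6: A[6]=17 > 10 → no swap
j=7: A[7]=12 > 10 → no swap
j=8: A[8]=16 > 10 → no swap
j=9: A[9]=13 > 10 → no swap
j=10: A[10]=8 ≤ 10 → i=4, swap A[4],A[10] → 6 4 5 9 8 11 17 12 16 13 18 15 10
j=11: A[11]=15 > 10 → no swap
final swap A[5],A[12] → 6 4 5 9 8 10 17 12 16 13 18 15 11; return 5
p = 5; k-1 = 7 > 5 ⇒ right

5; right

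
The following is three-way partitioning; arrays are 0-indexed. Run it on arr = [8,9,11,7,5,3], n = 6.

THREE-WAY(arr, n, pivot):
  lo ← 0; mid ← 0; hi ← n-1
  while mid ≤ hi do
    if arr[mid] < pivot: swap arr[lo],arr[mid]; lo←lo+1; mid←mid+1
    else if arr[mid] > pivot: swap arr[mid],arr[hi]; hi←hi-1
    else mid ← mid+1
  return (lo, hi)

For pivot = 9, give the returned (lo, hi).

(4, 4)

pivot = 9; lo=0, mid=0, hi=5
arr[mid]=8<9: swap arr[0],arr[0]; lo=1,mid=1 → [8,9,11,7,5,3]
arr[mid]=9=9: mid=2
arr[mid]=11>9: swap arr[2],arr[5]; hi=4 → [8,9,3,7,5,11]
arr[mid]=3<9: swap arr[1],arr[2]; lo=2,mid=3 → [8,3,9,7,5,11]
arr[mid]=7<9: swap arr[2],arr[3]; lo=3,mid=4 → [8,3,7,9,5,11]
arr[mid]=5<9: swap arr[3],arr[4]; lo=4,mid=5 → [8,3,7,5,9,11]
end: lo=4, hi=4; arr = [8,3,7,5,9,11]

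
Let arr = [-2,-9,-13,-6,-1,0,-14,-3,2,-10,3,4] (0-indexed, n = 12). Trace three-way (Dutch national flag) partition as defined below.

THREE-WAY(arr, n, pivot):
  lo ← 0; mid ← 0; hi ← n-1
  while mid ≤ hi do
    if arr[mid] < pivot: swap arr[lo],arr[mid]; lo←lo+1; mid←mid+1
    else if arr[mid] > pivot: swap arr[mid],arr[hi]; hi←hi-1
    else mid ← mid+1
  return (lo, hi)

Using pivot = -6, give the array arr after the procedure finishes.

[-10,-9,-13,-14,-6,0,-3,2,-1,3,4,-2]

lo=0 mid=0 hi=11
-2>-6: swap(0,11), hi=10 ⇒ [4,-9,-13,-6,-1,0,-14,-3,2,-10,3,-2]
4>-6: swap(0,10), hi=9 ⇒ [3,-9,-13,-6,-1,0,-14,-3,2,-10,4,-2]
3>-6: swap(0,9), hi=8 ⇒ [-10,-9,-13,-6,-1,0,-14,-3,2,3,4,-2]
-10<-6: swap(0,0), lo=1 mid=1 ⇒ [-10,-9,-13,-6,-1,0,-14,-3,2,3,4,-2]
-9<-6: swap(1,1), lo=2 mid=2 ⇒ [-10,-9,-13,-6,-1,0,-14,-3,2,3,4,-2]
-13<-6: swap(2,2), lo=3 mid=3 ⇒ [-10,-9,-13,-6,-1,0,-14,-3,2,3,4,-2]
-6=-6: mid=4
-1>-6: swap(4,8), hi=7 ⇒ [-10,-9,-13,-6,2,0,-14,-3,-1,3,4,-2]
2>-6: swap(4,7), hi=6 ⇒ [-10,-9,-13,-6,-3,0,-14,2,-1,3,4,-2]
-3>-6: swap(4,6), hi=5 ⇒ [-10,-9,-13,-6,-14,0,-3,2,-1,3,4,-2]
-14<-6: swap(3,4), lo=4 mid=5 ⇒ [-10,-9,-13,-14,-6,0,-3,2,-1,3,4,-2]
0>-6: swap(5,5), hi=4 ⇒ [-10,-9,-13,-14,-6,0,-3,2,-1,3,4,-2]
done. lo=4 hi=4; arr=[-10,-9,-13,-14,-6,0,-3,2,-1,3,4,-2]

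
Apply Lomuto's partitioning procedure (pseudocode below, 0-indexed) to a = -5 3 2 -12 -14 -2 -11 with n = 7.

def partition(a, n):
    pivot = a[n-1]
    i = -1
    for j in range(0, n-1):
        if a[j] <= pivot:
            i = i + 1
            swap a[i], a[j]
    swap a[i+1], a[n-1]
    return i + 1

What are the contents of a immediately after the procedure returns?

pivot = a[6] = -11; i = -1
j=0: a[0]=-5 > -11 → no swap
j=1: a[1]=3 > -11 → no swap
j=2: a[2]=2 > -11 → no swap
j=3: a[3]=-12 ≤ -11 → i=0, swap a[0],a[3] → -12 3 2 -5 -14 -2 -11
j=4: a[4]=-14 ≤ -11 → i=1, swap a[1],a[4] → -12 -14 2 -5 3 -2 -11
j=5: a[5]=-2 > -11 → no swap
final swap a[2],a[6] → -12 -14 -11 -5 3 -2 2; return 2

-12 -14 -11 -5 3 -2 2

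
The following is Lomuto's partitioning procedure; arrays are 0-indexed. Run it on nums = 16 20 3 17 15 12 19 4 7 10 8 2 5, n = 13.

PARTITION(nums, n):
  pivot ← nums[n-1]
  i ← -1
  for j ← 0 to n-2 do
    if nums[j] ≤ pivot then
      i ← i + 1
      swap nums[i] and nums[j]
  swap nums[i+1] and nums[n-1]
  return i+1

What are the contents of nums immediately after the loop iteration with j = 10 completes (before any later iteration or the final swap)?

3 4 16 17 15 12 19 20 7 10 8 2 5

pivot=5, i=-1
j=0: 16>5, skip
j=1: 20>5, skip
j=2: 3≤5, i=0, swap(0,2) ⇒ 3 20 16 17 15 12 19 4 7 10 8 2 5
j=3: 17>5, skip
j=4: 15>5, skip
j=5: 12>5, skip
j=6: 19>5, skip
j=7: 4≤5, i=1, swap(1,7) ⇒ 3 4 16 17 15 12 19 20 7 10 8 2 5
j=8: 7>5, skip
j=9: 10>5, skip
j=10: 8>5, skip
(after j=10) nums = 3 4 16 17 15 12 19 20 7 10 8 2 5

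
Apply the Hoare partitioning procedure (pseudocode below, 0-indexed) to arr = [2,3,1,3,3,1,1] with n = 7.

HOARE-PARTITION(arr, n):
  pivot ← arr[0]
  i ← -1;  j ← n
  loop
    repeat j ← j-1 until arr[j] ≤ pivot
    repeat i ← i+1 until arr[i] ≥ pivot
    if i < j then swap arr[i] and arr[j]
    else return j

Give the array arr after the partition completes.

[1,1,1,3,3,3,2]

pivot=2
j stops at 6 (1), i stops at 0 (2); swap ⇒ [1,3,1,3,3,1,2]
j stops at 5 (1), i stops at 1 (3); swap ⇒ [1,1,1,3,3,3,2]
j stops at 2, i stops at 3; i≥j ⇒ return 2. arr=[1,1,1,3,3,3,2]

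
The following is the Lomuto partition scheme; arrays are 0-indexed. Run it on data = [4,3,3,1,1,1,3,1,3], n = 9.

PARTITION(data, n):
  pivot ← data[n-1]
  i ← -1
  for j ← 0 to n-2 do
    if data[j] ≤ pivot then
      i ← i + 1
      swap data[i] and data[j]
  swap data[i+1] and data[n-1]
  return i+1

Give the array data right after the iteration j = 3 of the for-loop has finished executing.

[3,3,1,4,1,1,3,1,3]

pivot=3, i=-1
j=0: 4>3, skip
j=1: 3≤3, i=0, swap(0,1) ⇒ [3,4,3,1,1,1,3,1,3]
j=2: 3≤3, i=1, swap(1,2) ⇒ [3,3,4,1,1,1,3,1,3]
j=3: 1≤3, i=2, swap(2,3) ⇒ [3,3,1,4,1,1,3,1,3]
(after j=3) data = [3,3,1,4,1,1,3,1,3]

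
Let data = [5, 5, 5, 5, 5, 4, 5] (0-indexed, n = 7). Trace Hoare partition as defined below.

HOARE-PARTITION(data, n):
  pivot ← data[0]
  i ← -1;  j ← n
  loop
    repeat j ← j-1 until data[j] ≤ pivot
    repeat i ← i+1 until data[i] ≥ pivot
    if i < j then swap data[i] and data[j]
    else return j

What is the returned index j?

pivot = data[0] = 5; i = -1, j = 7
j→6 (data[6]=5≤5), i→0 (data[0]=5≥5); i<j, swap → [5, 5, 5, 5, 5, 4, 5]
j→5 (data[5]=4≤5), i→1 (data[1]=5≥5); i<j, swap → [5, 4, 5, 5, 5, 5, 5]
j→4 (data[4]=5≤5), i→2 (data[2]=5≥5); i<j, swap → [5, 4, 5, 5, 5, 5, 5]
j→3, i→3; i≥j, return j=3. data = [5, 4, 5, 5, 5, 5, 5]

3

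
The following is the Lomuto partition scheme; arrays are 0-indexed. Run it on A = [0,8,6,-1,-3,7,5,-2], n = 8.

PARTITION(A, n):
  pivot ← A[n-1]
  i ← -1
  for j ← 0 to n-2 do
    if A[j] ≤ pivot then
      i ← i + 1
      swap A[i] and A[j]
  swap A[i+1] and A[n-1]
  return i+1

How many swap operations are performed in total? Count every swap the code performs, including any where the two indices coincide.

2

pivot = A[7] = -2; i = -1
j=0: A[0]=0 > -2 → no swap
j=1: A[1]=8 > -2 → no swap
j=2: A[2]=6 > -2 → no swap
j=3: A[3]=-1 > -2 → no swap
j=4: A[4]=-3 ≤ -2 → i=0, swap A[0],A[4] → [-3,8,6,-1,0,7,5,-2]
j=5: A[5]=7 > -2 → no swap
j=6: A[6]=5 > -2 → no swap
final swap A[1],A[7] → [-3,-2,6,-1,0,7,5,8]; return 1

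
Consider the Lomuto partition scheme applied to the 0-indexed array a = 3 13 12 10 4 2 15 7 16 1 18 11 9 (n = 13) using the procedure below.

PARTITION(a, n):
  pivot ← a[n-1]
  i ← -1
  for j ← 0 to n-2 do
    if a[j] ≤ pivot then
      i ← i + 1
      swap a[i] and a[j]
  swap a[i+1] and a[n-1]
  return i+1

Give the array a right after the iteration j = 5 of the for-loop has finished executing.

3 4 2 10 13 12 15 7 16 1 18 11 9

pivot = a[12] = 9; i = -1
j=0: a[0]=3 ≤ 9 → i=0, swap a[0],a[0] (no change) → 3 13 12 10 4 2 15 7 16 1 18 11 9
j=1: a[1]=13 > 9 → no swap
j=2: a[2]=12 > 9 → no swap
j=3: a[3]=10 > 9 → no swap
j=4: a[4]=4 ≤ 9 → i=1, swap a[1],a[4] → 3 4 12 10 13 2 15 7 16 1 18 11 9
j=5: a[5]=2 ≤ 9 → i=2, swap a[2],a[5] → 3 4 2 10 13 12 15 7 16 1 18 11 9
(after j=5) a = 3 4 2 10 13 12 15 7 16 1 18 11 9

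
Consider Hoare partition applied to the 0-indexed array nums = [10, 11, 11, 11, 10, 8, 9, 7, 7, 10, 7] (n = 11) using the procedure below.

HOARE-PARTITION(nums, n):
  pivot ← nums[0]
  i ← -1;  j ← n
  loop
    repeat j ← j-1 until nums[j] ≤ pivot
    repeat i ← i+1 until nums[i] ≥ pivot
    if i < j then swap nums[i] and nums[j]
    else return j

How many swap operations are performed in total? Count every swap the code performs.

pivot=10
j stops at 10 (7), i stops at 0 (10); swap ⇒ [7, 11, 11, 11, 10, 8, 9, 7, 7, 10, 10]
j stops at 9 (10), i stops at 1 (11); swap ⇒ [7, 10, 11, 11, 10, 8, 9, 7, 7, 11, 10]
j stops at 8 (7), i stops at 2 (11); swap ⇒ [7, 10, 7, 11, 10, 8, 9, 7, 11, 11, 10]
j stops at 7 (7), i stops at 3 (11); swap ⇒ [7, 10, 7, 7, 10, 8, 9, 11, 11, 11, 10]
j stops at 6 (9), i stops at 4 (10); swap ⇒ [7, 10, 7, 7, 9, 8, 10, 11, 11, 11, 10]
j stops at 5, i stops at 6; i≥j ⇒ return 5. nums=[7, 10, 7, 7, 9, 8, 10, 11, 11, 11, 10]

5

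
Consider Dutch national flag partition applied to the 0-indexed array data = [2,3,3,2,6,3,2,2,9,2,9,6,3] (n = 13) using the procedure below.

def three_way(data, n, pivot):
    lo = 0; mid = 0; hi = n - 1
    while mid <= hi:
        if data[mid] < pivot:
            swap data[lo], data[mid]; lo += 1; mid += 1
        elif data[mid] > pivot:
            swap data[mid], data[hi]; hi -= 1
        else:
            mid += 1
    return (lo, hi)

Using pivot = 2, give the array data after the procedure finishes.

[2,2,2,2,2,3,6,9,3,9,6,3,3]

pivot = 2; lo=0, mid=0, hi=12
data[mid]=2=2: mid=1
data[mid]=3>2: swap data[1],data[12]; hi=11 → [2,3,3,2,6,3,2,2,9,2,9,6,3]
data[mid]=3>2: swap data[1],data[11]; hi=10 → [2,6,3,2,6,3,2,2,9,2,9,3,3]
data[mid]=6>2: swap data[1],data[10]; hi=9 → [2,9,3,2,6,3,2,2,9,2,6,3,3]
data[mid]=9>2: swap data[1],data[9]; hi=8 → [2,2,3,2,6,3,2,2,9,9,6,3,3]
data[mid]=2=2: mid=2
data[mid]=3>2: swap data[2],data[8]; hi=7 → [2,2,9,2,6,3,2,2,3,9,6,3,3]
data[mid]=9>2: swap data[2],data[7]; hi=6 → [2,2,2,2,6,3,2,9,3,9,6,3,3]
data[mid]=2=2: mid=3
data[mid]=2=2: mid=4
data[mid]=6>2: swap data[4],data[6]; hi=5 → [2,2,2,2,2,3,6,9,3,9,6,3,3]
data[mid]=2=2: mid=5
data[mid]=3>2: swap data[5],data[5]; hi=4 → [2,2,2,2,2,3,6,9,3,9,6,3,3]
end: lo=0, hi=4; data = [2,2,2,2,2,3,6,9,3,9,6,3,3]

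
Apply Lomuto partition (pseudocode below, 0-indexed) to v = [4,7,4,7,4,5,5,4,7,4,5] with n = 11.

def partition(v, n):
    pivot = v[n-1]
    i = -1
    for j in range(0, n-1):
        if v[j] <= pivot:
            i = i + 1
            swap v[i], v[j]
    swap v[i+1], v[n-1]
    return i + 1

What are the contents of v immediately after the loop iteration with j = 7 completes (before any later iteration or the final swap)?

pivot=5, i=-1
j=0: 4≤5, i=0, swap(0,0) ⇒ [4,7,4,7,4,5,5,4,7,4,5]
j=1: 7>5, skip
j=2: 4≤5, i=1, swap(1,2) ⇒ [4,4,7,7,4,5,5,4,7,4,5]
j=3: 7>5, skip
j=4: 4≤5, i=2, swap(2,4) ⇒ [4,4,4,7,7,5,5,4,7,4,5]
j=5: 5≤5, i=3, swap(3,5) ⇒ [4,4,4,5,7,7,5,4,7,4,5]
j=6: 5≤5, i=4, swap(4,6) ⇒ [4,4,4,5,5,7,7,4,7,4,5]
j=7: 4≤5, i=5, swap(5,7) ⇒ [4,4,4,5,5,4,7,7,7,4,5]
(after j=7) v = [4,4,4,5,5,4,7,7,7,4,5]

[4,4,4,5,5,4,7,7,7,4,5]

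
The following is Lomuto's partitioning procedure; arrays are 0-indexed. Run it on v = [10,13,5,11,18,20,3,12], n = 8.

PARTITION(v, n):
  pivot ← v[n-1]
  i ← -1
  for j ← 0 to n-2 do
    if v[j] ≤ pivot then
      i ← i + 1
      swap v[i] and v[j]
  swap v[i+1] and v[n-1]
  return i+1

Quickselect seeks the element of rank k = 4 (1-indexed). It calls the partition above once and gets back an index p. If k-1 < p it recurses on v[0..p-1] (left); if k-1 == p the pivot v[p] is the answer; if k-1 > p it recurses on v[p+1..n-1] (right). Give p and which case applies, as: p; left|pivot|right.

4; left

pivot = v[7] = 12; i = -1
j=0: v[0]=10 ≤ 12 → i=0, swap v[0],v[0] (no change) → [10,13,5,11,18,20,3,12]
j=1: v[1]=13 > 12 → no swap
j=2: v[2]=5 ≤ 12 → i=1, swap v[1],v[2] → [10,5,13,11,18,20,3,12]
j=3: v[3]=11 ≤ 12 → i=2, swap v[2],v[3] → [10,5,11,13,18,20,3,12]
j=4: v[4]=18 > 12 → no swap
j=5: v[5]=20 > 12 → no swap
j=6: v[6]=3 ≤ 12 → i=3, swap v[3],v[6] → [10,5,11,3,18,20,13,12]
final swap v[4],v[7] → [10,5,11,3,12,20,13,18]; return 4
p = 4; k-1 = 3 < 4 ⇒ left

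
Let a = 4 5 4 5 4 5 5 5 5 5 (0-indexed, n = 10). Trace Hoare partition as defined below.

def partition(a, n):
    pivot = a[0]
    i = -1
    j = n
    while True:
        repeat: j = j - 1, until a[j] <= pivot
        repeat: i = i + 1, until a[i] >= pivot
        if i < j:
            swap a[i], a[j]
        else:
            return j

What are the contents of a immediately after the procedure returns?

4 4 5 5 4 5 5 5 5 5

pivot=4
j stops at 4 (4), i stops at 0 (4); swap ⇒ 4 5 4 5 4 5 5 5 5 5
j stops at 2 (4), i stops at 1 (5); swap ⇒ 4 4 5 5 4 5 5 5 5 5
j stops at 1, i stops at 2; i≥j ⇒ return 1. a=4 4 5 5 4 5 5 5 5 5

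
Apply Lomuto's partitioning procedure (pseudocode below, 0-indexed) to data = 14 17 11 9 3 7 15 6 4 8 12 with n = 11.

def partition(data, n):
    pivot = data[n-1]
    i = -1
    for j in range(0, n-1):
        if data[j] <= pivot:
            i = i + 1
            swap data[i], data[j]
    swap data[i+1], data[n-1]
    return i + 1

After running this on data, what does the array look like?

11 9 3 7 6 4 8 12 17 15 14

pivot=12, i=-1
j=0: 14>12, skip
j=1: 17>12, skip
j=2: 11≤12, i=0, swap(0,2) ⇒ 11 17 14 9 3 7 15 6 4 8 12
j=3: 9≤12, i=1, swap(1,3) ⇒ 11 9 14 17 3 7 15 6 4 8 12
j=4: 3≤12, i=2, swap(2,4) ⇒ 11 9 3 17 14 7 15 6 4 8 12
j=5: 7≤12, i=3, swap(3,5) ⇒ 11 9 3 7 14 17 15 6 4 8 12
j=6: 15>12, skip
j=7: 6≤12, i=4, swap(4,7) ⇒ 11 9 3 7 6 17 15 14 4 8 12
j=8: 4≤12, i=5, swap(5,8) ⇒ 11 9 3 7 6 4 15 14 17 8 12
j=9: 8≤12, i=6, swap(6,9) ⇒ 11 9 3 7 6 4 8 14 17 15 12
swap(7,10) ⇒ 11 9 3 7 6 4 8 12 17 15 14; return 7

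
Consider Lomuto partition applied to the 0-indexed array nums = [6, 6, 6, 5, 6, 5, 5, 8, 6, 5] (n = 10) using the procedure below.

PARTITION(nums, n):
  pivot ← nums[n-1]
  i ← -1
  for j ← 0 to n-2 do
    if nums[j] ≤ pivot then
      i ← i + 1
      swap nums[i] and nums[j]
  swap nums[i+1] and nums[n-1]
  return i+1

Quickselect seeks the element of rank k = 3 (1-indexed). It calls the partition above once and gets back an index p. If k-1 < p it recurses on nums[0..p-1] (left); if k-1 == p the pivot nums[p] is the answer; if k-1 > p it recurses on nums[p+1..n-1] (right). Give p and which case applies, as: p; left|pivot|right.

pivot = nums[9] = 5; i = -1
j=0: nums[0]=6 > 5 → no swap
j=1: nums[1]=6 > 5 → no swap
j=2: nums[2]=6 > 5 → no swap
j=3: nums[3]=5 ≤ 5 → i=0, swap nums[0],nums[3] → [5, 6, 6, 6, 6, 5, 5, 8, 6, 5]
j=4: nums[4]=6 > 5 → no swap
j=5: nums[5]=5 ≤ 5 → i=1, swap nums[1],nums[5] → [5, 5, 6, 6, 6, 6, 5, 8, 6, 5]
j=6: nums[6]=5 ≤ 5 → i=2, swap nums[2],nums[6] → [5, 5, 5, 6, 6, 6, 6, 8, 6, 5]
j=7: nums[7]=8 > 5 → no swap
j=8: nums[8]=6 > 5 → no swap
final swap nums[3],nums[9] → [5, 5, 5, 5, 6, 6, 6, 8, 6, 6]; return 3
p = 3; k-1 = 2 < 3 ⇒ left

3; left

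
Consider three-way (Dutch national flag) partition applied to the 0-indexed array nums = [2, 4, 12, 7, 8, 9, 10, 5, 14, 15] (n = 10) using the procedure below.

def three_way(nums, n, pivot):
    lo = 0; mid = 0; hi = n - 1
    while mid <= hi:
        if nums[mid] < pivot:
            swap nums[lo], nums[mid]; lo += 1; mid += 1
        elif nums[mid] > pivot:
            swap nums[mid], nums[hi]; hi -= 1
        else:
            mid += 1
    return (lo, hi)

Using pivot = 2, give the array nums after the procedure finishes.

lo=0 mid=0 hi=9
2=2: mid=1
4>2: swap(1,9), hi=8 ⇒ [2, 15, 12, 7, 8, 9, 10, 5, 14, 4]
15>2: swap(1,8), hi=7 ⇒ [2, 14, 12, 7, 8, 9, 10, 5, 15, 4]
14>2: swap(1,7), hi=6 ⇒ [2, 5, 12, 7, 8, 9, 10, 14, 15, 4]
5>2: swap(1,6), hi=5 ⇒ [2, 10, 12, 7, 8, 9, 5, 14, 15, 4]
10>2: swap(1,5), hi=4 ⇒ [2, 9, 12, 7, 8, 10, 5, 14, 15, 4]
9>2: swap(1,4), hi=3 ⇒ [2, 8, 12, 7, 9, 10, 5, 14, 15, 4]
8>2: swap(1,3), hi=2 ⇒ [2, 7, 12, 8, 9, 10, 5, 14, 15, 4]
7>2: swap(1,2), hi=1 ⇒ [2, 12, 7, 8, 9, 10, 5, 14, 15, 4]
12>2: swap(1,1), hi=0 ⇒ [2, 12, 7, 8, 9, 10, 5, 14, 15, 4]
done. lo=0 hi=0; nums=[2, 12, 7, 8, 9, 10, 5, 14, 15, 4]

[2, 12, 7, 8, 9, 10, 5, 14, 15, 4]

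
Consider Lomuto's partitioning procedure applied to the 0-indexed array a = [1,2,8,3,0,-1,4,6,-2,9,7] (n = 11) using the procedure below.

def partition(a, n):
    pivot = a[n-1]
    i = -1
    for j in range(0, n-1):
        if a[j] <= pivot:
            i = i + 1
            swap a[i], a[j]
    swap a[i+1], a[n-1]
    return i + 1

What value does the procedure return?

pivot=7, i=-1
j=0: 1≤7, i=0, swap(0,0) ⇒ [1,2,8,3,0,-1,4,6,-2,9,7]
j=1: 2≤7, i=1, swap(1,1) ⇒ [1,2,8,3,0,-1,4,6,-2,9,7]
j=2: 8>7, skip
j=3: 3≤7, i=2, swap(2,3) ⇒ [1,2,3,8,0,-1,4,6,-2,9,7]
j=4: 0≤7, i=3, swap(3,4) ⇒ [1,2,3,0,8,-1,4,6,-2,9,7]
j=5: -1≤7, i=4, swap(4,5) ⇒ [1,2,3,0,-1,8,4,6,-2,9,7]
j=6: 4≤7, i=5, swap(5,6) ⇒ [1,2,3,0,-1,4,8,6,-2,9,7]
j=7: 6≤7, i=6, swap(6,7) ⇒ [1,2,3,0,-1,4,6,8,-2,9,7]
j=8: -2≤7, i=7, swap(7,8) ⇒ [1,2,3,0,-1,4,6,-2,8,9,7]
j=9: 9>7, skip
swap(8,10) ⇒ [1,2,3,0,-1,4,6,-2,7,9,8]; return 8

8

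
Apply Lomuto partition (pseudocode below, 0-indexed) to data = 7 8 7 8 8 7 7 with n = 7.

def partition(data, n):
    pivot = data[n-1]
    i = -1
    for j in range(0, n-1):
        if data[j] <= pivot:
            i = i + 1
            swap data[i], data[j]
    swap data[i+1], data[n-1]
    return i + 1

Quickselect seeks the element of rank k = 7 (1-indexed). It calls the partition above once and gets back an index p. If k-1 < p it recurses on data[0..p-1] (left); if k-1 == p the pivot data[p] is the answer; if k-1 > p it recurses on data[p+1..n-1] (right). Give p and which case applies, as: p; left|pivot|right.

pivot=7, i=-1
j=0: 7≤7, i=0, swap(0,0) ⇒ 7 8 7 8 8 7 7
j=1: 8>7, skip
j=2: 7≤7, i=1, swap(1,2) ⇒ 7 7 8 8 8 7 7
j=3: 8>7, skip
j=4: 8>7, skip
j=5: 7≤7, i=2, swap(2,5) ⇒ 7 7 7 8 8 8 7
swap(3,6) ⇒ 7 7 7 7 8 8 8; return 3
p = 3; k-1 = 6 > 3 ⇒ right

3; right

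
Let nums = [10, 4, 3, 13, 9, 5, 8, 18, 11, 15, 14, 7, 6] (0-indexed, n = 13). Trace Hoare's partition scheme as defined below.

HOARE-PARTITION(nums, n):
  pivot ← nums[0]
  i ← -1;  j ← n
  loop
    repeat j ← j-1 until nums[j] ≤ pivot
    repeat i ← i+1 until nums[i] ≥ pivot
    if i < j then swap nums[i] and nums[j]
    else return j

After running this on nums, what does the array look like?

pivot=10
j stops at 12 (6), i stops at 0 (10); swap ⇒ [6, 4, 3, 13, 9, 5, 8, 18, 11, 15, 14, 7, 10]
j stops at 11 (7), i stops at 3 (13); swap ⇒ [6, 4, 3, 7, 9, 5, 8, 18, 11, 15, 14, 13, 10]
j stops at 6, i stops at 7; i≥j ⇒ return 6. nums=[6, 4, 3, 7, 9, 5, 8, 18, 11, 15, 14, 13, 10]

[6, 4, 3, 7, 9, 5, 8, 18, 11, 15, 14, 13, 10]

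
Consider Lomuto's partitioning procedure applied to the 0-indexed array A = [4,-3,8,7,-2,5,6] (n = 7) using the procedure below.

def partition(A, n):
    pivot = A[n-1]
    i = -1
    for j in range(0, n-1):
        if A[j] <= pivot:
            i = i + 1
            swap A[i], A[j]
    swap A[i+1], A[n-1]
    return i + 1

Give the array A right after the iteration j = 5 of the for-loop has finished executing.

[4,-3,-2,5,8,7,6]

pivot = A[6] = 6; i = -1
j=0: A[0]=4 ≤ 6 → i=0, swap A[0],A[0] (no change) → [4,-3,8,7,-2,5,6]
j=1: A[1]=-3 ≤ 6 → i=1, swap A[1],A[1] (no change) → [4,-3,8,7,-2,5,6]
j=2: A[2]=8 > 6 → no swap
j=3: A[3]=7 > 6 → no swap
j=4: A[4]=-2 ≤ 6 → i=2, swap A[2],A[4] → [4,-3,-2,7,8,5,6]
j=5: A[5]=5 ≤ 6 → i=3, swap A[3],A[5] → [4,-3,-2,5,8,7,6]
(after j=5) A = [4,-3,-2,5,8,7,6]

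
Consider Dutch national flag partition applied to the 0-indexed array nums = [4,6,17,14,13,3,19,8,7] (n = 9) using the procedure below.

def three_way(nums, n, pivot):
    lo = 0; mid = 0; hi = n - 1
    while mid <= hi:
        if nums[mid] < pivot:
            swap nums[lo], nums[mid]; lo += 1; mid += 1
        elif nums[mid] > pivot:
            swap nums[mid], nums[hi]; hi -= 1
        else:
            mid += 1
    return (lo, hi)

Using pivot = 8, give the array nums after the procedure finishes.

[4,6,7,3,8,19,13,14,17]

pivot = 8; lo=0, mid=0, hi=8
nums[mid]=4<8: swap nums[0],nums[0]; lo=1,mid=1 → [4,6,17,14,13,3,19,8,7]
nums[mid]=6<8: swap nums[1],nums[1]; lo=2,mid=2 → [4,6,17,14,13,3,19,8,7]
nums[mid]=17>8: swap nums[2],nums[8]; hi=7 → [4,6,7,14,13,3,19,8,17]
nums[mid]=7<8: swap nums[2],nums[2]; lo=3,mid=3 → [4,6,7,14,13,3,19,8,17]
nums[mid]=14>8: swap nums[3],nums[7]; hi=6 → [4,6,7,8,13,3,19,14,17]
nums[mid]=8=8: mid=4
nums[mid]=13>8: swap nums[4],nums[6]; hi=5 → [4,6,7,8,19,3,13,14,17]
nums[mid]=19>8: swap nums[4],nums[5]; hi=4 → [4,6,7,8,3,19,13,14,17]
nums[mid]=3<8: swap nums[3],nums[4]; lo=4,mid=5 → [4,6,7,3,8,19,13,14,17]
end: lo=4, hi=4; nums = [4,6,7,3,8,19,13,14,17]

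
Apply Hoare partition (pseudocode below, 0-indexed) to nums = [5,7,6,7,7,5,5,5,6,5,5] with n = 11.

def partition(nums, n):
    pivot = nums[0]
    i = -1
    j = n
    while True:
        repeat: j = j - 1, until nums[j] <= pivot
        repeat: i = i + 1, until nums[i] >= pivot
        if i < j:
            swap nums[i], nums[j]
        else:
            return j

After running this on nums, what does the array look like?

[5,5,5,5,5,7,7,6,6,7,5]

pivot = nums[0] = 5; i = -1, j = 11
j→10 (nums[10]=5≤5), i→0 (nums[0]=5≥5); i<j, swap → [5,7,6,7,7,5,5,5,6,5,5]
j→9 (nums[9]=5≤5), i→1 (nums[1]=7≥5); i<j, swap → [5,5,6,7,7,5,5,5,6,7,5]
j→7 (nums[7]=5≤5), i→2 (nums[2]=6≥5); i<j, swap → [5,5,5,7,7,5,5,6,6,7,5]
j→6 (nums[6]=5≤5), i→3 (nums[3]=7≥5); i<j, swap → [5,5,5,5,7,5,7,6,6,7,5]
j→5 (nums[5]=5≤5), i→4 (nums[4]=7≥5); i<j, swap → [5,5,5,5,5,7,7,6,6,7,5]
j→4, i→5; i≥j, return j=4. nums = [5,5,5,5,5,7,7,6,6,7,5]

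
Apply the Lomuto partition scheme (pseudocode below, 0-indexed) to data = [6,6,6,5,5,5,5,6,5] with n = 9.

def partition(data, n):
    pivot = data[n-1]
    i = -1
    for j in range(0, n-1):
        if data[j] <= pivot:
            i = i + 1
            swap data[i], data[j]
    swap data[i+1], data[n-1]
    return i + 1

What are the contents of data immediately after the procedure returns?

pivot = data[8] = 5; i = -1
j=0: data[0]=6 > 5 → no swap
j=1: data[1]=6 > 5 → no swap
j=2: data[2]=6 > 5 → no swap
j=3: data[3]=5 ≤ 5 → i=0, swap data[0],data[3] → [5,6,6,6,5,5,5,6,5]
j=4: data[4]=5 ≤ 5 → i=1, swap data[1],data[4] → [5,5,6,6,6,5,5,6,5]
j=5: data[5]=5 ≤ 5 → i=2, swap data[2],data[5] → [5,5,5,6,6,6,5,6,5]
j=6: data[6]=5 ≤ 5 → i=3, swap data[3],data[6] → [5,5,5,5,6,6,6,6,5]
j=7: data[7]=6 > 5 → no swap
final swap data[4],data[8] → [5,5,5,5,5,6,6,6,6]; return 4

[5,5,5,5,5,6,6,6,6]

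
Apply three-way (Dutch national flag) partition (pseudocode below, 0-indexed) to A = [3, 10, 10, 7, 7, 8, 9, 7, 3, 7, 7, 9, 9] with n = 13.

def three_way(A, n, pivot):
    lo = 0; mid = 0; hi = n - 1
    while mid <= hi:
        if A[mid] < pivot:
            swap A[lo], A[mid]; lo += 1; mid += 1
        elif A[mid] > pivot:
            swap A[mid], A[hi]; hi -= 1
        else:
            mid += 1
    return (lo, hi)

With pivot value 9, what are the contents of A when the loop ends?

pivot = 9; lo=0, mid=0, hi=12
A[mid]=3<9: swap A[0],A[0]; lo=1,mid=1 → [3, 10, 10, 7, 7, 8, 9, 7, 3, 7, 7, 9, 9]
A[mid]=10>9: swap A[1],A[12]; hi=11 → [3, 9, 10, 7, 7, 8, 9, 7, 3, 7, 7, 9, 10]
A[mid]=9=9: mid=2
A[mid]=10>9: swap A[2],A[11]; hi=10 → [3, 9, 9, 7, 7, 8, 9, 7, 3, 7, 7, 10, 10]
A[mid]=9=9: mid=3
A[mid]=7<9: swap A[1],A[3]; lo=2,mid=4 → [3, 7, 9, 9, 7, 8, 9, 7, 3, 7, 7, 10, 10]
A[mid]=7<9: swap A[2],A[4]; lo=3,mid=5 → [3, 7, 7, 9, 9, 8, 9, 7, 3, 7, 7, 10, 10]
A[mid]=8<9: swap A[3],A[5]; lo=4,mid=6 → [3, 7, 7, 8, 9, 9, 9, 7, 3, 7, 7, 10, 10]
A[mid]=9=9: mid=7
A[mid]=7<9: swap A[4],A[7]; lo=5,mid=8 → [3, 7, 7, 8, 7, 9, 9, 9, 3, 7, 7, 10, 10]
A[mid]=3<9: swap A[5],A[8]; lo=6,mid=9 → [3, 7, 7, 8, 7, 3, 9, 9, 9, 7, 7, 10, 10]
A[mid]=7<9: swap A[6],A[9]; lo=7,mid=10 → [3, 7, 7, 8, 7, 3, 7, 9, 9, 9, 7, 10, 10]
A[mid]=7<9: swap A[7],A[10]; lo=8,mid=11 → [3, 7, 7, 8, 7, 3, 7, 7, 9, 9, 9, 10, 10]
end: lo=8, hi=10; A = [3, 7, 7, 8, 7, 3, 7, 7, 9, 9, 9, 10, 10]

[3, 7, 7, 8, 7, 3, 7, 7, 9, 9, 9, 10, 10]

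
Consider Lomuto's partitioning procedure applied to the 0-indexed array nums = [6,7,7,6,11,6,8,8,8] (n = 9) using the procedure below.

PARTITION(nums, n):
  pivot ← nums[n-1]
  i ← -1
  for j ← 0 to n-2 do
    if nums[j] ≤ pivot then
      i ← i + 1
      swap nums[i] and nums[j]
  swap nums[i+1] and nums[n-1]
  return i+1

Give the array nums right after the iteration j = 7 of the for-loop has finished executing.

pivot=8, i=-1
j=0: 6≤8, i=0, swap(0,0) ⇒ [6,7,7,6,11,6,8,8,8]
j=1: 7≤8, i=1, swap(1,1) ⇒ [6,7,7,6,11,6,8,8,8]
j=2: 7≤8, i=2, swap(2,2) ⇒ [6,7,7,6,11,6,8,8,8]
j=3: 6≤8, i=3, swap(3,3) ⇒ [6,7,7,6,11,6,8,8,8]
j=4: 11>8, skip
j=5: 6≤8, i=4, swap(4,5) ⇒ [6,7,7,6,6,11,8,8,8]
j=6: 8≤8, i=5, swap(5,6) ⇒ [6,7,7,6,6,8,11,8,8]
j=7: 8≤8, i=6, swap(6,7) ⇒ [6,7,7,6,6,8,8,11,8]
(after j=7) nums = [6,7,7,6,6,8,8,11,8]

[6,7,7,6,6,8,8,11,8]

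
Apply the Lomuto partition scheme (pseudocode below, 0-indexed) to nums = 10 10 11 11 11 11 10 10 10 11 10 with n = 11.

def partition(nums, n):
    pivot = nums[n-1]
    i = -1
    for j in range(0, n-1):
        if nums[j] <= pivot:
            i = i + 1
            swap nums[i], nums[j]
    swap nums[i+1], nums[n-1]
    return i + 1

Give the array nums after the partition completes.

pivot = nums[10] = 10; i = -1
j=0: nums[0]=10 ≤ 10 → i=0, swap nums[0],nums[0] (no change) → 10 10 11 11 11 11 10 10 10 11 10
j=1: nums[1]=10 ≤ 10 → i=1, swap nums[1],nums[1] (no change) → 10 10 11 11 11 11 10 10 10 11 10
j=2: nums[2]=11 > 10 → no swap
j=3: nums[3]=11 > 10 → no swap
j=4: nums[4]=11 > 10 → no swap
j=5: nums[5]=11 > 10 → no swap
j=6: nums[6]=10 ≤ 10 → i=2, swap nums[2],nums[6] → 10 10 10 11 11 11 11 10 10 11 10
j=7: nums[7]=10 ≤ 10 → i=3, swap nums[3],nums[7] → 10 10 10 10 11 11 11 11 10 11 10
j=8: nums[8]=10 ≤ 10 → i=4, swap nums[4],nums[8] → 10 10 10 10 10 11 11 11 11 11 10
j=9: nums[9]=11 > 10 → no swap
final swap nums[5],nums[10] → 10 10 10 10 10 10 11 11 11 11 11; return 5

10 10 10 10 10 10 11 11 11 11 11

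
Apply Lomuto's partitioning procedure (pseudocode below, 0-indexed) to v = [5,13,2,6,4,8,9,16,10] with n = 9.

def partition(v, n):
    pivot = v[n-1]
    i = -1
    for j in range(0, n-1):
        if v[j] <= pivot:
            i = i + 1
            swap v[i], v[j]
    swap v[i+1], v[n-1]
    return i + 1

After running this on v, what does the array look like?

pivot=10, i=-1
j=0: 5≤10, i=0, swap(0,0) ⇒ [5,13,2,6,4,8,9,16,10]
j=1: 13>10, skip
j=2: 2≤10, i=1, swap(1,2) ⇒ [5,2,13,6,4,8,9,16,10]
j=3: 6≤10, i=2, swap(2,3) ⇒ [5,2,6,13,4,8,9,16,10]
j=4: 4≤10, i=3, swap(3,4) ⇒ [5,2,6,4,13,8,9,16,10]
j=5: 8≤10, i=4, swap(4,5) ⇒ [5,2,6,4,8,13,9,16,10]
j=6: 9≤10, i=5, swap(5,6) ⇒ [5,2,6,4,8,9,13,16,10]
j=7: 16>10, skip
swap(6,8) ⇒ [5,2,6,4,8,9,10,16,13]; return 6

[5,2,6,4,8,9,10,16,13]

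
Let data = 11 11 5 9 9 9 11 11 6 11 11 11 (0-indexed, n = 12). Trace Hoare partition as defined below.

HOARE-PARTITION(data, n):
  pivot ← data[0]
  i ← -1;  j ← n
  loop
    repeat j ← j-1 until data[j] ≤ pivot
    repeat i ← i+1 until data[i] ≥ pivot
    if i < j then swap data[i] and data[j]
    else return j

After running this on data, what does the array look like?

pivot = data[0] = 11; i = -1, j = 12
j→11 (data[11]=11≤11), i→0 (data[0]=11≥11); i<j, swap → 11 11 5 9 9 9 11 11 6 11 11 11
j→10 (data[10]=11≤11), i→1 (data[1]=11≥11); i<j, swap → 11 11 5 9 9 9 11 11 6 11 11 11
j→9 (data[9]=11≤11), i→6 (data[6]=11≥11); i<j, swap → 11 11 5 9 9 9 11 11 6 11 11 11
j→8 (data[8]=6≤11), i→7 (data[7]=11≥11); i<j, swap → 11 11 5 9 9 9 11 6 11 11 11 11
j→7, i→8; i≥j, return j=7. data = 11 11 5 9 9 9 11 6 11 11 11 11

11 11 5 9 9 9 11 6 11 11 11 11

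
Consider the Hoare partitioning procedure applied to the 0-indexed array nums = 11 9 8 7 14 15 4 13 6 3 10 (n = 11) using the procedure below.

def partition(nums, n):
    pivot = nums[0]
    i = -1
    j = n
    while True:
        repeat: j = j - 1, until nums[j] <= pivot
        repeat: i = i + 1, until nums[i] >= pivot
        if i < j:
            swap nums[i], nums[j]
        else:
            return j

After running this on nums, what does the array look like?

pivot = nums[0] = 11; i = -1, j = 11
j→10 (nums[10]=10≤11), i→0 (nums[0]=11≥11); i<j, swap → 10 9 8 7 14 15 4 13 6 3 11
j→9 (nums[9]=3≤11), i→4 (nums[4]=14≥11); i<j, swap → 10 9 8 7 3 15 4 13 6 14 11
j→8 (nums[8]=6≤11), i→5 (nums[5]=15≥11); i<j, swap → 10 9 8 7 3 6 4 13 15 14 11
j→6, i→7; i≥j, return j=6. nums = 10 9 8 7 3 6 4 13 15 14 11

10 9 8 7 3 6 4 13 15 14 11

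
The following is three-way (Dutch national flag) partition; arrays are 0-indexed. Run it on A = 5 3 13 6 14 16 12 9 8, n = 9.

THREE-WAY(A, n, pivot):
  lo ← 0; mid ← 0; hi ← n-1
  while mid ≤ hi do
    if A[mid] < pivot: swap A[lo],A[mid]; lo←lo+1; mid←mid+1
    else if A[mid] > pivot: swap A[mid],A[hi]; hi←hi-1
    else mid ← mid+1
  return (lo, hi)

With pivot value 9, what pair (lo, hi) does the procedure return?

pivot = 9; lo=0, mid=0, hi=8
A[mid]=5<9: swap A[0],A[0]; lo=1,mid=1 → 5 3 13 6 14 16 12 9 8
A[mid]=3<9: swap A[1],A[1]; lo=2,mid=2 → 5 3 13 6 14 16 12 9 8
A[mid]=13>9: swap A[2],A[8]; hi=7 → 5 3 8 6 14 16 12 9 13
A[mid]=8<9: swap A[2],A[2]; lo=3,mid=3 → 5 3 8 6 14 16 12 9 13
A[mid]=6<9: swap A[3],A[3]; lo=4,mid=4 → 5 3 8 6 14 16 12 9 13
A[mid]=14>9: swap A[4],A[7]; hi=6 → 5 3 8 6 9 16 12 14 13
A[mid]=9=9: mid=5
A[mid]=16>9: swap A[5],A[6]; hi=5 → 5 3 8 6 9 12 16 14 13
A[mid]=12>9: swap A[5],A[5]; hi=4 → 5 3 8 6 9 12 16 14 13
end: lo=4, hi=4; A = 5 3 8 6 9 12 16 14 13

(4, 4)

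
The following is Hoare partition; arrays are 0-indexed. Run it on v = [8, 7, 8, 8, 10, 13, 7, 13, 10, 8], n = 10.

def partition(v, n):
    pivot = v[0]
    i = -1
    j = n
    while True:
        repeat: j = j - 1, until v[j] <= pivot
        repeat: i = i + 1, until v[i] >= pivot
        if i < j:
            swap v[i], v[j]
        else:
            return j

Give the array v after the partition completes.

[8, 7, 7, 8, 10, 13, 8, 13, 10, 8]

pivot=8
j stops at 9 (8), i stops at 0 (8); swap ⇒ [8, 7, 8, 8, 10, 13, 7, 13, 10, 8]
j stops at 6 (7), i stops at 2 (8); swap ⇒ [8, 7, 7, 8, 10, 13, 8, 13, 10, 8]
j stops at 3, i stops at 3; i≥j ⇒ return 3. v=[8, 7, 7, 8, 10, 13, 8, 13, 10, 8]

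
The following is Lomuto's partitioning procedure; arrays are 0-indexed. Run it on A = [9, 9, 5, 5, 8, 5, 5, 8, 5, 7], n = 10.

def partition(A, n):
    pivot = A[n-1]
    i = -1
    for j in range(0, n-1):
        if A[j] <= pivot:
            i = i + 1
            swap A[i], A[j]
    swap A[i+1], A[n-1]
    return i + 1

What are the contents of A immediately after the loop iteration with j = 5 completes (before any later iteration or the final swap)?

pivot=7, i=-1
j=0: 9>7, skip
j=1: 9>7, skip
j=2: 5≤7, i=0, swap(0,2) ⇒ [5, 9, 9, 5, 8, 5, 5, 8, 5, 7]
j=3: 5≤7, i=1, swap(1,3) ⇒ [5, 5, 9, 9, 8, 5, 5, 8, 5, 7]
j=4: 8>7, skip
j=5: 5≤7, i=2, swap(2,5) ⇒ [5, 5, 5, 9, 8, 9, 5, 8, 5, 7]
(after j=5) A = [5, 5, 5, 9, 8, 9, 5, 8, 5, 7]

[5, 5, 5, 9, 8, 9, 5, 8, 5, 7]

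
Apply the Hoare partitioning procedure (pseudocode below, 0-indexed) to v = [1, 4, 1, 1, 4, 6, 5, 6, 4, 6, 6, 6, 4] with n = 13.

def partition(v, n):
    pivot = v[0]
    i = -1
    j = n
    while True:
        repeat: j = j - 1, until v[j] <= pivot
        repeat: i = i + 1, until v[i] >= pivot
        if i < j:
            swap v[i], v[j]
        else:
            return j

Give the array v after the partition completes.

[1, 1, 4, 1, 4, 6, 5, 6, 4, 6, 6, 6, 4]

pivot = v[0] = 1; i = -1, j = 13
j→3 (v[3]=1≤1), i→0 (v[0]=1≥1); i<j, swap → [1, 4, 1, 1, 4, 6, 5, 6, 4, 6, 6, 6, 4]
j→2 (v[2]=1≤1), i→1 (v[1]=4≥1); i<j, swap → [1, 1, 4, 1, 4, 6, 5, 6, 4, 6, 6, 6, 4]
j→1, i→2; i≥j, return j=1. v = [1, 1, 4, 1, 4, 6, 5, 6, 4, 6, 6, 6, 4]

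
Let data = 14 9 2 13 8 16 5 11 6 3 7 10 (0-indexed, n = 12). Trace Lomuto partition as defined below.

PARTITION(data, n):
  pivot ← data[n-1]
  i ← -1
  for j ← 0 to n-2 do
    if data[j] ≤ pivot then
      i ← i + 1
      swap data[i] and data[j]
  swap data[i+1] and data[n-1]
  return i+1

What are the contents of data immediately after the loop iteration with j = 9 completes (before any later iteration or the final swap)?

9 2 8 5 6 3 13 11 14 16 7 10

pivot=10, i=-1
j=0: 14>10, skip
j=1: 9≤10, i=0, swap(0,1) ⇒ 9 14 2 13 8 16 5 11 6 3 7 10
j=2: 2≤10, i=1, swap(1,2) ⇒ 9 2 14 13 8 16 5 11 6 3 7 10
j=3: 13>10, skip
j=4: 8≤10, i=2, swap(2,4) ⇒ 9 2 8 13 14 16 5 11 6 3 7 10
j=5: 16>10, skip
j=6: 5≤10, i=3, swap(3,6) ⇒ 9 2 8 5 14 16 13 11 6 3 7 10
j=7: 11>10, skip
j=8: 6≤10, i=4, swap(4,8) ⇒ 9 2 8 5 6 16 13 11 14 3 7 10
j=9: 3≤10, i=5, swap(5,9) ⇒ 9 2 8 5 6 3 13 11 14 16 7 10
(after j=9) data = 9 2 8 5 6 3 13 11 14 16 7 10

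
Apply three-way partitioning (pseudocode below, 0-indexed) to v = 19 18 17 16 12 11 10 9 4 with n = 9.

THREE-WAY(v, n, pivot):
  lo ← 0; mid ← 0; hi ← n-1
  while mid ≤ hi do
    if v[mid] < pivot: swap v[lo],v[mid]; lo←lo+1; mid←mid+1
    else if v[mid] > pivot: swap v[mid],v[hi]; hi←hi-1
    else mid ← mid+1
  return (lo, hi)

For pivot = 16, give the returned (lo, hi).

(5, 5)

lo=0 mid=0 hi=8
19>16: swap(0,8), hi=7 ⇒ 4 18 17 16 12 11 10 9 19
4<16: swap(0,0), lo=1 mid=1 ⇒ 4 18 17 16 12 11 10 9 19
18>16: swap(1,7), hi=6 ⇒ 4 9 17 16 12 11 10 18 19
9<16: swap(1,1), lo=2 mid=2 ⇒ 4 9 17 16 12 11 10 18 19
17>16: swap(2,6), hi=5 ⇒ 4 9 10 16 12 11 17 18 19
10<16: swap(2,2), lo=3 mid=3 ⇒ 4 9 10 16 12 11 17 18 19
16=16: mid=4
12<16: swap(3,4), lo=4 mid=5 ⇒ 4 9 10 12 16 11 17 18 19
11<16: swap(4,5), lo=5 mid=6 ⇒ 4 9 10 12 11 16 17 18 19
done. lo=5 hi=5; v=4 9 10 12 11 16 17 18 19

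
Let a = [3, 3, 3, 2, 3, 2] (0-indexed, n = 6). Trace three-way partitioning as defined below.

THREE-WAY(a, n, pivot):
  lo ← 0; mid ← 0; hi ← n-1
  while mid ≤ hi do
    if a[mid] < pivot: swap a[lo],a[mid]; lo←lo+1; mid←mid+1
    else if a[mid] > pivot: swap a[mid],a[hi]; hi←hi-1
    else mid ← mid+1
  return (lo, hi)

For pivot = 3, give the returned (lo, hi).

(2, 5)

pivot = 3; lo=0, mid=0, hi=5
a[mid]=3=3: mid=1
a[mid]=3=3: mid=2
a[mid]=3=3: mid=3
a[mid]=2<3: swap a[0],a[3]; lo=1,mid=4 → [2, 3, 3, 3, 3, 2]
a[mid]=3=3: mid=5
a[mid]=2<3: swap a[1],a[5]; lo=2,mid=6 → [2, 2, 3, 3, 3, 3]
end: lo=2, hi=5; a = [2, 2, 3, 3, 3, 3]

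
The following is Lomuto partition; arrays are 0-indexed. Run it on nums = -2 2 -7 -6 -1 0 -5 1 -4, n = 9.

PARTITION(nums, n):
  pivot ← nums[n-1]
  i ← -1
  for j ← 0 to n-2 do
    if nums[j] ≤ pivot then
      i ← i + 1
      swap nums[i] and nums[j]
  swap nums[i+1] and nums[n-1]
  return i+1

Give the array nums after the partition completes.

pivot = nums[8] = -4; i = -1
j=0: nums[0]=-2 > -4 → no swap
j=1: nums[1]=2 > -4 → no swap
j=2: nums[2]=-7 ≤ -4 → i=0, swap nums[0],nums[2] → -7 2 -2 -6 -1 0 -5 1 -4
j=3: nums[3]=-6 ≤ -4 → i=1, swap nums[1],nums[3] → -7 -6 -2 2 -1 0 -5 1 -4
j=4: nums[4]=-1 > -4 → no swap
j=5: nums[5]=0 > -4 → no swap
j=6: nums[6]=-5 ≤ -4 → i=2, swap nums[2],nums[6] → -7 -6 -5 2 -1 0 -2 1 -4
j=7: nums[7]=1 > -4 → no swap
final swap nums[3],nums[8] → -7 -6 -5 -4 -1 0 -2 1 2; return 3

-7 -6 -5 -4 -1 0 -2 1 2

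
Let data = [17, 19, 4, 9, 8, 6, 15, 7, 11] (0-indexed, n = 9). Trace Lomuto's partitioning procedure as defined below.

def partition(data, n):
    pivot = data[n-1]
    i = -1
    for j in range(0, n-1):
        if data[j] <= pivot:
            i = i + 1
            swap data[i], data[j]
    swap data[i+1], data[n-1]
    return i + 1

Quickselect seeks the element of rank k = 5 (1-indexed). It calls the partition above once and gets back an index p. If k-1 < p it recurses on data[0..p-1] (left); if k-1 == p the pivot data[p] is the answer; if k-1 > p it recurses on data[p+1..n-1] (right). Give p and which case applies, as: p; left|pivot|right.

pivot = data[8] = 11; i = -1
j=0: data[0]=17 > 11 → no swap
j=1: data[1]=19 > 11 → no swap
j=2: data[2]=4 ≤ 11 → i=0, swap data[0],data[2] → [4, 19, 17, 9, 8, 6, 15, 7, 11]
j=3: data[3]=9 ≤ 11 → i=1, swap data[1],data[3] → [4, 9, 17, 19, 8, 6, 15, 7, 11]
j=4: data[4]=8 ≤ 11 → i=2, swap data[2],data[4] → [4, 9, 8, 19, 17, 6, 15, 7, 11]
j=5: data[5]=6 ≤ 11 → i=3, swap data[3],data[5] → [4, 9, 8, 6, 17, 19, 15, 7, 11]
j=6: data[6]=15 > 11 → no swap
j=7: data[7]=7 ≤ 11 → i=4, swap data[4],data[7] → [4, 9, 8, 6, 7, 19, 15, 17, 11]
final swap data[5],data[8] → [4, 9, 8, 6, 7, 11, 15, 17, 19]; return 5
p = 5; k-1 = 4 < 5 ⇒ left

5; left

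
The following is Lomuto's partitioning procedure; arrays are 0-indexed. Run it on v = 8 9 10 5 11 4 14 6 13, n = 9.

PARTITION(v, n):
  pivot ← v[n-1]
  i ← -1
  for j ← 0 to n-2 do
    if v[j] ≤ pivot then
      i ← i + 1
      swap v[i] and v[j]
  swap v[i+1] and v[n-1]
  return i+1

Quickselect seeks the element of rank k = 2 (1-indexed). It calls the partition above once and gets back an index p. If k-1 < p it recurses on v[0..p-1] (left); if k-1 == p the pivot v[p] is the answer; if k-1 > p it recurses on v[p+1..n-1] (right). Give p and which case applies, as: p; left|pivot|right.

7; left

pivot = v[8] = 13; i = -1
j=0: v[0]=8 ≤ 13 → i=0, swap v[0],v[0] (no change) → 8 9 10 5 11 4 14 6 13
j=1: v[1]=9 ≤ 13 → i=1, swap v[1],v[1] (no change) → 8 9 10 5 11 4 14 6 13
j=2: v[2]=10 ≤ 13 → i=2, swap v[2],v[2] (no change) → 8 9 10 5 11 4 14 6 13
j=3: v[3]=5 ≤ 13 → i=3, swap v[3],v[3] (no change) → 8 9 10 5 11 4 14 6 13
j=4: v[4]=11 ≤ 13 → i=4, swap v[4],v[4] (no change) → 8 9 10 5 11 4 14 6 13
j=5: v[5]=4 ≤ 13 → i=5, swap v[5],v[5] (no change) → 8 9 10 5 11 4 14 6 13
j=6: v[6]=14 > 13 → no swap
j=7: v[7]=6 ≤ 13 → i=6, swap v[6],v[7] → 8 9 10 5 11 4 6 14 13
final swap v[7],v[8] → 8 9 10 5 11 4 6 13 14; return 7
p = 7; k-1 = 1 < 7 ⇒ left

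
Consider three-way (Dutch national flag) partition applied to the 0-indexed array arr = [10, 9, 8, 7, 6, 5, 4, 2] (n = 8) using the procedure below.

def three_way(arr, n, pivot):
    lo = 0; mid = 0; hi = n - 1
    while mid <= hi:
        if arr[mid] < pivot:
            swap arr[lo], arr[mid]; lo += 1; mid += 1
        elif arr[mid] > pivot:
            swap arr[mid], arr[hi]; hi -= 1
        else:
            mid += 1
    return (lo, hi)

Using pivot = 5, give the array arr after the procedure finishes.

pivot = 5; lo=0, mid=0, hi=7
arr[mid]=10>5: swap arr[0],arr[7]; hi=6 → [2, 9, 8, 7, 6, 5, 4, 10]
arr[mid]=2<5: swap arr[0],arr[0]; lo=1,mid=1 → [2, 9, 8, 7, 6, 5, 4, 10]
arr[mid]=9>5: swap arr[1],arr[6]; hi=5 → [2, 4, 8, 7, 6, 5, 9, 10]
arr[mid]=4<5: swap arr[1],arr[1]; lo=2,mid=2 → [2, 4, 8, 7, 6, 5, 9, 10]
arr[mid]=8>5: swap arr[2],arr[5]; hi=4 → [2, 4, 5, 7, 6, 8, 9, 10]
arr[mid]=5=5: mid=3
arr[mid]=7>5: swap arr[3],arr[4]; hi=3 → [2, 4, 5, 6, 7, 8, 9, 10]
arr[mid]=6>5: swap arr[3],arr[3]; hi=2 → [2, 4, 5, 6, 7, 8, 9, 10]
end: lo=2, hi=2; arr = [2, 4, 5, 6, 7, 8, 9, 10]

[2, 4, 5, 6, 7, 8, 9, 10]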